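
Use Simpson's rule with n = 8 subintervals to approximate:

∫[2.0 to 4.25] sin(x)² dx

f(x) = sin(x)²
a = 2.0, b = 4.25, n = 8
h = (b - a)/n = 0.281250

Simpson's rule: (h/3)[f(x₀) + 4f(x₁) + 2f(x₂) + ... + f(xₙ)]

x_0 = 2.0000, f(x_0) = 0.826822, coefficient = 1
x_1 = 2.2812, f(x_1) = 0.574664, coefficient = 4
x_2 = 2.5625, f(x_2) = 0.299499, coefficient = 2
x_3 = 2.8438, f(x_3) = 0.086118, coefficient = 4
x_4 = 3.1250, f(x_4) = 0.000275, coefficient = 2
x_5 = 3.4062, f(x_5) = 0.068423, coefficient = 4
x_6 = 3.6875, f(x_6) = 0.269562, coefficient = 2
x_7 = 3.9688, f(x_7) = 0.541711, coefficient = 4
x_8 = 4.2500, f(x_8) = 0.801006, coefficient = 1

I ≈ (0.281250/3) × 7.850164 = 0.735953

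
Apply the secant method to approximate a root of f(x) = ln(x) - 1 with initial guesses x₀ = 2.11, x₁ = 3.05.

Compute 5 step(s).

f(x) = ln(x) - 1
x₀ = 2.11, x₁ = 3.05

Secant formula: x_{n+1} = x_n - f(x_n)(x_n - x_{n-1})/(f(x_n) - f(x_{n-1}))

Iteration 1:
  f(2.110000) = -0.253312
  f(3.050000) = 0.115142
  x_2 = 3.050000 - 0.115142×(3.050000 - 2.110000)/(0.115142 - (-0.253312))
       = 2.756250
Iteration 2:
  f(3.050000) = 0.115142
  f(2.756250) = 0.013871
  x_3 = 2.756250 - 0.013871×(2.756250 - 3.050000)/(0.013871 - 0.115142)
       = 2.716015
Iteration 3:
  f(2.756250) = 0.013871
  f(2.716015) = -0.000834
  x_4 = 2.716015 - (-0.000834)×(2.716015 - 2.756250)/(-0.000834 - 0.013871)
       = 2.718298
Iteration 4:
  f(2.716015) = -0.000834
  f(2.718298) = 0.000006
  x_5 = 2.718298 - 0.000006×(2.718298 - 2.716015)/(0.000006 - (-0.000834))
       = 2.718282
Iteration 5:
  f(2.718298) = 0.000006
  f(2.718282) = 0.000000
  x_6 = 2.718282 - 0.000000×(2.718282 - 2.718298)/(0.000000 - 0.000006)
       = 2.718282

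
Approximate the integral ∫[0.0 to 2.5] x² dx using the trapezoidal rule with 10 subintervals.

f(x) = x²
a = 0.0, b = 2.5, n = 10
h = (b - a)/n = 0.250000

Trapezoidal rule: (h/2)[f(x₀) + 2f(x₁) + 2f(x₂) + ... + f(xₙ)]

x_0 = 0.0000, f(x_0) = 0.000000, coefficient = 1
x_1 = 0.2500, f(x_1) = 0.062500, coefficient = 2
x_2 = 0.5000, f(x_2) = 0.250000, coefficient = 2
x_3 = 0.7500, f(x_3) = 0.562500, coefficient = 2
x_4 = 1.0000, f(x_4) = 1.000000, coefficient = 2
x_5 = 1.2500, f(x_5) = 1.562500, coefficient = 2
x_6 = 1.5000, f(x_6) = 2.250000, coefficient = 2
x_7 = 1.7500, f(x_7) = 3.062500, coefficient = 2
x_8 = 2.0000, f(x_8) = 4.000000, coefficient = 2
x_9 = 2.2500, f(x_9) = 5.062500, coefficient = 2
x_10 = 2.5000, f(x_10) = 6.250000, coefficient = 1

I ≈ (0.250000/2) × 41.875000 = 5.234375
Exact value: 5.208333
Error: 0.026042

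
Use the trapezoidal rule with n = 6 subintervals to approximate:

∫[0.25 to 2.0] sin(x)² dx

f(x) = sin(x)²
a = 0.25, b = 2.0, n = 6
h = (b - a)/n = 0.291667

Trapezoidal rule: (h/2)[f(x₀) + 2f(x₁) + 2f(x₂) + ... + f(xₙ)]

x_0 = 0.2500, f(x_0) = 0.061209, coefficient = 1
x_1 = 0.5417, f(x_1) = 0.265807, coefficient = 2
x_2 = 0.8333, f(x_2) = 0.547862, coefficient = 2
x_3 = 1.1250, f(x_3) = 0.814087, coefficient = 2
x_4 = 1.4167, f(x_4) = 0.976432, coefficient = 2
x_5 = 1.7083, f(x_5) = 0.981203, coefficient = 2
x_6 = 2.0000, f(x_6) = 0.826822, coefficient = 1

I ≈ (0.291667/2) × 8.058810 = 1.175243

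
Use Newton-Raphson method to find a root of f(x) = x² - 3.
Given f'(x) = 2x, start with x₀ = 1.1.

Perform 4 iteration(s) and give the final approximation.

f(x) = x² - 3
f'(x) = 2x
x₀ = 1.1

Newton-Raphson formula: x_{n+1} = x_n - f(x_n)/f'(x_n)

Iteration 1:
  f(1.100000) = -1.790000
  f'(1.100000) = 2.200000
  x_1 = 1.100000 - (-1.790000)/2.200000 = 1.913636
Iteration 2:
  f(1.913636) = 0.662004
  f'(1.913636) = 3.827273
  x_2 = 1.913636 - 0.662004/3.827273 = 1.740666
Iteration 3:
  f(1.740666) = 0.029919
  f'(1.740666) = 3.481332
  x_3 = 1.740666 - 0.029919/3.481332 = 1.732072
Iteration 4:
  f(1.732072) = 0.000074
  f'(1.732072) = 3.464144
  x_4 = 1.732072 - 0.000074/3.464144 = 1.732051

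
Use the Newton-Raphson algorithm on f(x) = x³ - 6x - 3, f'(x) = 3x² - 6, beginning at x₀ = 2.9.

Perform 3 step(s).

f(x) = x³ - 6x - 3
f'(x) = 3x² - 6
x₀ = 2.9

Newton-Raphson formula: x_{n+1} = x_n - f(x_n)/f'(x_n)

Iteration 1:
  f(2.900000) = 3.989000
  f'(2.900000) = 19.230000
  x_1 = 2.900000 - 3.989000/19.230000 = 2.692564
Iteration 2:
  f(2.692564) = 0.365433
  f'(2.692564) = 15.749698
  x_2 = 2.692564 - 0.365433/15.749698 = 2.669361
Iteration 3:
  f(2.669361) = 0.004336
  f'(2.669361) = 15.376467
  x_3 = 2.669361 - 0.004336/15.376467 = 2.669079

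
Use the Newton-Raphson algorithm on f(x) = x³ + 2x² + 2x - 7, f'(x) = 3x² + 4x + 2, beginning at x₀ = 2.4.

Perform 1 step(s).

f(x) = x³ + 2x² + 2x - 7
f'(x) = 3x² + 4x + 2
x₀ = 2.4

Newton-Raphson formula: x_{n+1} = x_n - f(x_n)/f'(x_n)

Iteration 1:
  f(2.400000) = 23.144000
  f'(2.400000) = 28.880000
  x_1 = 2.400000 - 23.144000/28.880000 = 1.598615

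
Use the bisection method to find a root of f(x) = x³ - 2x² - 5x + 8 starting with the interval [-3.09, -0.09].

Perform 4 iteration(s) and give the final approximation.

f(x) = x³ - 2x² - 5x + 8
Initial interval: [-3.09, -0.09]

Iteration 1:
  c_1 = (-3.090000 + (-0.090000))/2 = -1.590000
  f(c_1) = f(-1.590000) = 6.874121
  f(a) × f(c) < 0, new interval: [-3.090000, -1.590000]
Iteration 2:
  c_2 = (-3.090000 + (-1.590000))/2 = -2.340000
  f(c_2) = f(-2.340000) = -4.064104
  f(a) × f(c) ≥ 0, new interval: [-2.340000, -1.590000]
Iteration 3:
  c_3 = (-2.340000 + (-1.590000))/2 = -1.965000
  f(c_3) = f(-1.965000) = 2.515243
  f(a) × f(c) < 0, new interval: [-2.340000, -1.965000]
Iteration 4:
  c_4 = (-2.340000 + (-1.965000))/2 = -2.152500
  f(c_4) = f(-2.152500) = -0.477097
  f(a) × f(c) ≥ 0, new interval: [-2.152500, -1.965000]

After 4 iteration(s), the approximation is c_4 = -2.152500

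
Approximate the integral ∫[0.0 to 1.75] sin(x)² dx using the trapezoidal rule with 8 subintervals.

f(x) = sin(x)²
a = 0.0, b = 1.75, n = 8
h = (b - a)/n = 0.218750

Trapezoidal rule: (h/2)[f(x₀) + 2f(x₁) + 2f(x₂) + ... + f(xₙ)]

x_0 = 0.0000, f(x_0) = 0.000000, coefficient = 1
x_1 = 0.2188, f(x_1) = 0.047093, coefficient = 2
x_2 = 0.4375, f(x_2) = 0.179502, coefficient = 2
x_3 = 0.6562, f(x_3) = 0.372283, coefficient = 2
x_4 = 0.8750, f(x_4) = 0.589123, coefficient = 2
x_5 = 1.0938, f(x_5) = 0.789175, coefficient = 2
x_6 = 1.3125, f(x_6) = 0.934754, coefficient = 2
x_7 = 1.5312, f(x_7) = 0.998437, coefficient = 2
x_8 = 1.7500, f(x_8) = 0.968228, coefficient = 1

I ≈ (0.218750/2) × 8.788960 = 0.961293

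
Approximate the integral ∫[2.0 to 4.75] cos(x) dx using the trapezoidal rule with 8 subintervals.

f(x) = cos(x)
a = 2.0, b = 4.75, n = 8
h = (b - a)/n = 0.343750

Trapezoidal rule: (h/2)[f(x₀) + 2f(x₁) + 2f(x₂) + ... + f(xₙ)]

x_0 = 2.0000, f(x_0) = -0.416147, coefficient = 1
x_1 = 2.3438, f(x_1) = -0.698253, coefficient = 2
x_2 = 2.6875, f(x_2) = -0.898659, coefficient = 2
x_3 = 3.0312, f(x_3) = -0.993918, coefficient = 2
x_4 = 3.3750, f(x_4) = -0.972884, coefficient = 2
x_5 = 3.7188, f(x_5) = -0.838017, coefficient = 2
x_6 = 4.0625, f(x_6) = -0.605098, coefficient = 2
x_7 = 4.4062, f(x_7) = -0.301379, coefficient = 2
x_8 = 4.7500, f(x_8) = 0.037602, coefficient = 1

I ≈ (0.343750/2) × -10.994963 = -1.889759
Exact value: -1.908590
Error: 0.018831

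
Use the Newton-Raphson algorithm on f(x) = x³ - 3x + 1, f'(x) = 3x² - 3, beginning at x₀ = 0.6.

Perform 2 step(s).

f(x) = x³ - 3x + 1
f'(x) = 3x² - 3
x₀ = 0.6

Newton-Raphson formula: x_{n+1} = x_n - f(x_n)/f'(x_n)

Iteration 1:
  f(0.600000) = -0.584000
  f'(0.600000) = -1.920000
  x_1 = 0.600000 - (-0.584000)/(-1.920000) = 0.295833
Iteration 2:
  f(0.295833) = 0.138391
  f'(0.295833) = -2.737448
  x_2 = 0.295833 - 0.138391/(-2.737448) = 0.346388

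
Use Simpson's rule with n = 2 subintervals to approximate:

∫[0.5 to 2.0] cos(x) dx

f(x) = cos(x)
a = 0.5, b = 2.0, n = 2
h = (b - a)/n = 0.750000

Simpson's rule: (h/3)[f(x₀) + 4f(x₁) + 2f(x₂) + ... + f(xₙ)]

x_0 = 0.5000, f(x_0) = 0.877583, coefficient = 1
x_1 = 1.2500, f(x_1) = 0.315322, coefficient = 4
x_2 = 2.0000, f(x_2) = -0.416147, coefficient = 1

I ≈ (0.750000/3) × 1.722725 = 0.430681
Exact value: 0.429872
Error: 0.000809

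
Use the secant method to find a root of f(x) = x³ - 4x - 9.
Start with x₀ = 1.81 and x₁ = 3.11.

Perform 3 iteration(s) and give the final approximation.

f(x) = x³ - 4x - 9
x₀ = 1.81, x₁ = 3.11

Secant formula: x_{n+1} = x_n - f(x_n)(x_n - x_{n-1})/(f(x_n) - f(x_{n-1}))

Iteration 1:
  f(1.810000) = -10.310259
  f(3.110000) = 8.640231
  x_2 = 3.110000 - 8.640231×(3.110000 - 1.810000)/(8.640231 - (-10.310259))
       = 2.517282
Iteration 2:
  f(3.110000) = 8.640231
  f(2.517282) = -3.117848
  x_3 = 2.517282 - (-3.117848)×(2.517282 - 3.110000)/(-3.117848 - 8.640231)
       = 2.674451
Iteration 3:
  f(2.517282) = -3.117848
  f(2.674451) = -0.568294
  x_4 = 2.674451 - (-0.568294)×(2.674451 - 2.517282)/(-0.568294 - (-3.117848))
       = 2.709484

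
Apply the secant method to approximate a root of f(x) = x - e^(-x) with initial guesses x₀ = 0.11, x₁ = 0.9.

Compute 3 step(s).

f(x) = x - e^(-x)
x₀ = 0.11, x₁ = 0.9

Secant formula: x_{n+1} = x_n - f(x_n)(x_n - x_{n-1})/(f(x_n) - f(x_{n-1}))

Iteration 1:
  f(0.110000) = -0.785834
  f(0.900000) = 0.493430
  x_2 = 0.900000 - 0.493430×(0.900000 - 0.110000)/(0.493430 - (-0.785834))
       = 0.595286
Iteration 2:
  f(0.900000) = 0.493430
  f(0.595286) = 0.043881
  x_3 = 0.595286 - 0.043881×(0.595286 - 0.900000)/(0.043881 - 0.493430)
       = 0.565542
Iteration 3:
  f(0.595286) = 0.043881
  f(0.565542) = -0.002510
  x_4 = 0.565542 - (-0.002510)×(0.565542 - 0.595286)/(-0.002510 - 0.043881)
       = 0.567151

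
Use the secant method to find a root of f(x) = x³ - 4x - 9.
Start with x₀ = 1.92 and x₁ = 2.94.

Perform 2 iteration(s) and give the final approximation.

f(x) = x³ - 4x - 9
x₀ = 1.92, x₁ = 2.94

Secant formula: x_{n+1} = x_n - f(x_n)(x_n - x_{n-1})/(f(x_n) - f(x_{n-1}))

Iteration 1:
  f(1.920000) = -9.602112
  f(2.940000) = 4.652184
  x_2 = 2.940000 - 4.652184×(2.940000 - 1.920000)/(4.652184 - (-9.602112))
       = 2.607102
Iteration 2:
  f(2.940000) = 4.652184
  f(2.607102) = -1.707987
  x_3 = 2.607102 - (-1.707987)×(2.607102 - 2.940000)/(-1.707987 - 4.652184)
       = 2.696500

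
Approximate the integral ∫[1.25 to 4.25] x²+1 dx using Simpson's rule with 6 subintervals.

f(x) = x²+1
a = 1.25, b = 4.25, n = 6
h = (b - a)/n = 0.500000

Simpson's rule: (h/3)[f(x₀) + 4f(x₁) + 2f(x₂) + ... + f(xₙ)]

x_0 = 1.2500, f(x_0) = 2.562500, coefficient = 1
x_1 = 1.7500, f(x_1) = 4.062500, coefficient = 4
x_2 = 2.2500, f(x_2) = 6.062500, coefficient = 2
x_3 = 2.7500, f(x_3) = 8.562500, coefficient = 4
x_4 = 3.2500, f(x_4) = 11.562500, coefficient = 2
x_5 = 3.7500, f(x_5) = 15.062500, coefficient = 4
x_6 = 4.2500, f(x_6) = 19.062500, coefficient = 1

I ≈ (0.500000/3) × 167.625000 = 27.937500
Exact value: 27.937500
Error: 0.000000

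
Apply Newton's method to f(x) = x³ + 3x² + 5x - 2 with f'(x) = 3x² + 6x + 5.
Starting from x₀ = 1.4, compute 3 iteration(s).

f(x) = x³ + 3x² + 5x - 2
f'(x) = 3x² + 6x + 5
x₀ = 1.4

Newton-Raphson formula: x_{n+1} = x_n - f(x_n)/f'(x_n)

Iteration 1:
  f(1.400000) = 13.624000
  f'(1.400000) = 19.280000
  x_1 = 1.400000 - 13.624000/19.280000 = 0.693361
Iteration 2:
  f(0.693361) = 3.242386
  f'(0.693361) = 10.602414
  x_2 = 0.693361 - 3.242386/10.602414 = 0.387545
Iteration 3:
  f(0.387545) = 0.446505
  f'(0.387545) = 7.775845
  x_3 = 0.387545 - 0.446505/7.775845 = 0.330123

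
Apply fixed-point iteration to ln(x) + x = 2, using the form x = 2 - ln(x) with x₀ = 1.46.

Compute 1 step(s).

Equation: ln(x) + x = 2
Fixed-point form: x = 2 - ln(x)
x₀ = 1.46

x_1 = g(1.460000) = 1.621564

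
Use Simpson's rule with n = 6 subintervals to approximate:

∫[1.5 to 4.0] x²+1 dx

f(x) = x²+1
a = 1.5, b = 4.0, n = 6
h = (b - a)/n = 0.416667

Simpson's rule: (h/3)[f(x₀) + 4f(x₁) + 2f(x₂) + ... + f(xₙ)]

x_0 = 1.5000, f(x_0) = 3.250000, coefficient = 1
x_1 = 1.9167, f(x_1) = 4.673611, coefficient = 4
x_2 = 2.3333, f(x_2) = 6.444444, coefficient = 2
x_3 = 2.7500, f(x_3) = 8.562500, coefficient = 4
x_4 = 3.1667, f(x_4) = 11.027778, coefficient = 2
x_5 = 3.5833, f(x_5) = 13.840278, coefficient = 4
x_6 = 4.0000, f(x_6) = 17.000000, coefficient = 1

I ≈ (0.416667/3) × 163.500000 = 22.708333
Exact value: 22.708333
Error: 0.000000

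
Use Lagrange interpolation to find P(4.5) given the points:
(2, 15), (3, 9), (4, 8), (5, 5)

Lagrange interpolation formula:
P(x) = Σ yᵢ × Lᵢ(x)
where Lᵢ(x) = Π_{j≠i} (x - xⱼ)/(xᵢ - xⱼ)

L_0(4.5) = (4.5 - 3)/(2 - 3) × (4.5 - 4)/(2 - 4) × (4.5 - 5)/(2 - 5) = 0.062500
L_1(4.5) = (4.5 - 2)/(3 - 2) × (4.5 - 4)/(3 - 4) × (4.5 - 5)/(3 - 5) = -0.312500
L_2(4.5) = (4.5 - 2)/(4 - 2) × (4.5 - 3)/(4 - 3) × (4.5 - 5)/(4 - 5) = 0.937500
L_3(4.5) = (4.5 - 2)/(5 - 2) × (4.5 - 3)/(5 - 3) × (4.5 - 4)/(5 - 4) = 0.312500

P(4.5) = 15×L_0(4.5) + 9×L_1(4.5) + 8×L_2(4.5) + 5×L_3(4.5)
P(4.5) = 7.187500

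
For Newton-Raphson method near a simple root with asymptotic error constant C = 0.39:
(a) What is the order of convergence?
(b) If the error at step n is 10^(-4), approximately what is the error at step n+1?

(a) Newton-Raphson has quadratic (order 2) convergence near simple roots.
    This means |e_{n+1}| ≈ C|e_n|².

(b) With |e_n| = 10^(-4) and C = 0.39:
    |e_{n+1}| ≈ 0.39 × (10^(-4))² = 0.39 × 10^(-8)

(a) 2 (quadratic); (b) |e_{n+1}| ≈ 3.900e-09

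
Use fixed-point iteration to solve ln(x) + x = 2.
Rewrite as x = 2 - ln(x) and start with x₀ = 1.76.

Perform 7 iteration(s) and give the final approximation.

Equation: ln(x) + x = 2
Fixed-point form: x = 2 - ln(x)
x₀ = 1.76

x_1 = g(1.760000) = 1.434686
x_2 = g(1.434686) = 1.639054
x_3 = g(1.639054) = 1.505881
x_4 = g(1.505881) = 1.590622
x_5 = g(1.590622) = 1.535875
x_6 = g(1.535875) = 1.570900
x_7 = g(1.570900) = 1.548351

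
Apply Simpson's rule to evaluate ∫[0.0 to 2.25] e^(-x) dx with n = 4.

f(x) = e^(-x)
a = 0.0, b = 2.25, n = 4
h = (b - a)/n = 0.562500

Simpson's rule: (h/3)[f(x₀) + 4f(x₁) + 2f(x₂) + ... + f(xₙ)]

x_0 = 0.0000, f(x_0) = 1.000000, coefficient = 1
x_1 = 0.5625, f(x_1) = 0.569783, coefficient = 4
x_2 = 1.1250, f(x_2) = 0.324652, coefficient = 2
x_3 = 1.6875, f(x_3) = 0.184981, coefficient = 4
x_4 = 2.2500, f(x_4) = 0.105399, coefficient = 1

I ≈ (0.562500/3) × 4.773761 = 0.895080
Exact value: 0.894601
Error: 0.000479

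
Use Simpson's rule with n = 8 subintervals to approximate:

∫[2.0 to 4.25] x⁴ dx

f(x) = x⁴
a = 2.0, b = 4.25, n = 8
h = (b - a)/n = 0.281250

Simpson's rule: (h/3)[f(x₀) + 4f(x₁) + 2f(x₂) + ... + f(xₙ)]

x_0 = 2.0000, f(x_0) = 16.000000, coefficient = 1
x_1 = 2.2812, f(x_1) = 27.082673, coefficient = 4
x_2 = 2.5625, f(x_2) = 43.117691, coefficient = 2
x_3 = 2.8438, f(x_3) = 65.398179, coefficient = 4
x_4 = 3.1250, f(x_4) = 95.367432, coefficient = 2
x_5 = 3.4062, f(x_5) = 134.618913, coefficient = 4
x_6 = 3.6875, f(x_6) = 184.896255, coefficient = 2
x_7 = 3.9688, f(x_7) = 248.093263, coefficient = 4
x_8 = 4.2500, f(x_8) = 326.253906, coefficient = 1

I ≈ (0.281250/3) × 2889.788773 = 270.917697
Exact value: 270.915820
Error: 0.001877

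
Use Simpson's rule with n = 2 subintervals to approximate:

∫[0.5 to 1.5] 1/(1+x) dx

f(x) = 1/(1+x)
a = 0.5, b = 1.5, n = 2
h = (b - a)/n = 0.500000

Simpson's rule: (h/3)[f(x₀) + 4f(x₁) + 2f(x₂) + ... + f(xₙ)]

x_0 = 0.5000, f(x_0) = 0.666667, coefficient = 1
x_1 = 1.0000, f(x_1) = 0.500000, coefficient = 4
x_2 = 1.5000, f(x_2) = 0.400000, coefficient = 1

I ≈ (0.500000/3) × 3.066667 = 0.511111
Exact value: 0.510826
Error: 0.000285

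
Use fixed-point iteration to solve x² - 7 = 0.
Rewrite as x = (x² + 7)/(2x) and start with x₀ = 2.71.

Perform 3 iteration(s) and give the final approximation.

Equation: x² - 7 = 0
Fixed-point form: x = (x² + 7)/(2x)
x₀ = 2.71

x_1 = g(2.710000) = 2.646513
x_2 = g(2.646513) = 2.645751
x_3 = g(2.645751) = 2.645751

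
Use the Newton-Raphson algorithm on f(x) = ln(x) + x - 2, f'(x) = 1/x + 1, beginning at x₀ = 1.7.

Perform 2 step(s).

f(x) = ln(x) + x - 2
f'(x) = 1/x + 1
x₀ = 1.7

Newton-Raphson formula: x_{n+1} = x_n - f(x_n)/f'(x_n)

Iteration 1:
  f(1.700000) = 0.230628
  f'(1.700000) = 1.588235
  x_1 = 1.700000 - 0.230628/1.588235 = 1.554790
Iteration 2:
  f(1.554790) = -0.003870
  f'(1.554790) = 1.643174
  x_2 = 1.554790 - (-0.003870)/1.643174 = 1.557145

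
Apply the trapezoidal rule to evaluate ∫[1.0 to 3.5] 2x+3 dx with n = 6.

f(x) = 2x+3
a = 1.0, b = 3.5, n = 6
h = (b - a)/n = 0.416667

Trapezoidal rule: (h/2)[f(x₀) + 2f(x₁) + 2f(x₂) + ... + f(xₙ)]

x_0 = 1.0000, f(x_0) = 5.000000, coefficient = 1
x_1 = 1.4167, f(x_1) = 5.833333, coefficient = 2
x_2 = 1.8333, f(x_2) = 6.666667, coefficient = 2
x_3 = 2.2500, f(x_3) = 7.500000, coefficient = 2
x_4 = 2.6667, f(x_4) = 8.333333, coefficient = 2
x_5 = 3.0833, f(x_5) = 9.166667, coefficient = 2
x_6 = 3.5000, f(x_6) = 10.000000, coefficient = 1

I ≈ (0.416667/2) × 90.000000 = 18.750000
Exact value: 18.750000
Error: 0.000000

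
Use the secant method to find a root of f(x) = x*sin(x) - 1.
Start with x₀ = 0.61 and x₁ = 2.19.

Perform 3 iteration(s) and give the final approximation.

f(x) = x*sin(x) - 1
x₀ = 0.61, x₁ = 2.19

Secant formula: x_{n+1} = x_n - f(x_n)(x_n - x_{n-1})/(f(x_n) - f(x_{n-1}))

Iteration 1:
  f(0.610000) = -0.650551
  f(2.190000) = 0.783407
  x_2 = 2.190000 - 0.783407×(2.190000 - 0.610000)/(0.783407 - (-0.650551))
       = 1.326807
Iteration 2:
  f(2.190000) = 0.783407
  f(1.326807) = 0.287509
  x_3 = 1.326807 - 0.287509×(1.326807 - 2.190000)/(0.287509 - 0.783407)
       = 0.826348
Iteration 3:
  f(1.326807) = 0.287509
  f(0.826348) = -0.392252
  x_4 = 0.826348 - (-0.392252)×(0.826348 - 1.326807)/(-0.392252 - 0.287509)
       = 1.115135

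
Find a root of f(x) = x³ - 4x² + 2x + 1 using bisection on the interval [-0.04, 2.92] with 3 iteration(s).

f(x) = x³ - 4x² + 2x + 1
Initial interval: [-0.04, 2.92]

Iteration 1:
  c_1 = (-0.040000 + 2.920000)/2 = 1.440000
  f(c_1) = f(1.440000) = -1.428416
  f(a) × f(c) < 0, new interval: [-0.040000, 1.440000]
Iteration 2:
  c_2 = (-0.040000 + 1.440000)/2 = 0.700000
  f(c_2) = f(0.700000) = 0.783000
  f(a) × f(c) ≥ 0, new interval: [0.700000, 1.440000]
Iteration 3:
  c_3 = (0.700000 + 1.440000)/2 = 1.070000
  f(c_3) = f(1.070000) = -0.214557
  f(a) × f(c) < 0, new interval: [0.700000, 1.070000]

After 3 iteration(s), the approximation is c_3 = 1.070000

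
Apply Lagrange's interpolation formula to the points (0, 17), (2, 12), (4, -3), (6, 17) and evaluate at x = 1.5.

Lagrange interpolation formula:
P(x) = Σ yᵢ × Lᵢ(x)
where Lᵢ(x) = Π_{j≠i} (x - xⱼ)/(xᵢ - xⱼ)

L_0(1.5) = (1.5 - 2)/(0 - 2) × (1.5 - 4)/(0 - 4) × (1.5 - 6)/(0 - 6) = 0.117188
L_1(1.5) = (1.5 - 0)/(2 - 0) × (1.5 - 4)/(2 - 4) × (1.5 - 6)/(2 - 6) = 1.054688
L_2(1.5) = (1.5 - 0)/(4 - 0) × (1.5 - 2)/(4 - 2) × (1.5 - 6)/(4 - 6) = -0.210938
L_3(1.5) = (1.5 - 0)/(6 - 0) × (1.5 - 2)/(6 - 2) × (1.5 - 4)/(6 - 4) = 0.039062

P(1.5) = 17×L_0(1.5) + 12×L_1(1.5) + (-3)×L_2(1.5) + 17×L_3(1.5)
P(1.5) = 15.945312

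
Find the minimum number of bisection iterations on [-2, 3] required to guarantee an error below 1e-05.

We need (b-a)/2^n ≤ 1e-05
(3 - (-2))/2^n ≤ 1e-05
5/2^n ≤ 1e-05
2^n ≥ 500000
n ≥ log₂(500000) = 18.93
n ≥ 19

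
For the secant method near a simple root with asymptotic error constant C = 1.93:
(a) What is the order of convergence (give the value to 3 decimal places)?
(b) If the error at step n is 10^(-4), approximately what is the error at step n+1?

(a) Secant method has superlinear convergence with order φ = (1+√5)/2 ≈ 1.618.
    This means |e_{n+1}| ≈ C|e_n|^1.618.

(b) With |e_n| = 10^(-4) and C = 1.93:
    |e_{n+1}| ≈ 1.93 × (10^(-4))^1.618 = 1.93 × 10^(-6.47)

(a) ≈ 1.618 (golden ratio); (b) |e_{n+1}| ≈ 6.508e-07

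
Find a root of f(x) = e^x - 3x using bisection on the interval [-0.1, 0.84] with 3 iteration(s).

f(x) = e^x - 3x
Initial interval: [-0.1, 0.84]

Iteration 1:
  c_1 = (-0.100000 + 0.840000)/2 = 0.370000
  f(c_1) = f(0.370000) = 0.337735
  f(a) × f(c) ≥ 0, new interval: [0.370000, 0.840000]
Iteration 2:
  c_2 = (0.370000 + 0.840000)/2 = 0.605000
  f(c_2) = f(0.605000) = 0.016252
  f(a) × f(c) ≥ 0, new interval: [0.605000, 0.840000]
Iteration 3:
  c_3 = (0.605000 + 0.840000)/2 = 0.722500
  f(c_3) = f(0.722500) = -0.107924
  f(a) × f(c) < 0, new interval: [0.605000, 0.722500]

After 3 iteration(s), the approximation is c_3 = 0.722500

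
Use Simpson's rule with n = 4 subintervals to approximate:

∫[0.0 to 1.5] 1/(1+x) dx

f(x) = 1/(1+x)
a = 0.0, b = 1.5, n = 4
h = (b - a)/n = 0.375000

Simpson's rule: (h/3)[f(x₀) + 4f(x₁) + 2f(x₂) + ... + f(xₙ)]

x_0 = 0.0000, f(x_0) = 1.000000, coefficient = 1
x_1 = 0.3750, f(x_1) = 0.727273, coefficient = 4
x_2 = 0.7500, f(x_2) = 0.571429, coefficient = 2
x_3 = 1.1250, f(x_3) = 0.470588, coefficient = 4
x_4 = 1.5000, f(x_4) = 0.400000, coefficient = 1

I ≈ (0.375000/3) × 7.334301 = 0.916788
Exact value: 0.916291
Error: 0.000497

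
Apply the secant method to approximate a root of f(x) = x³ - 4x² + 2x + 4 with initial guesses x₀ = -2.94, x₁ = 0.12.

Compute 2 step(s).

f(x) = x³ - 4x² + 2x + 4
x₀ = -2.94, x₁ = 0.12

Secant formula: x_{n+1} = x_n - f(x_n)(x_n - x_{n-1})/(f(x_n) - f(x_{n-1}))

Iteration 1:
  f(-2.940000) = -61.866584
  f(0.120000) = 4.184128
  x_2 = 0.120000 - 4.184128×(0.120000 - (-2.940000))/(4.184128 - (-61.866584))
       = -0.073842
Iteration 2:
  f(0.120000) = 4.184128
  f(-0.073842) = 3.830102
  x_3 = -0.073842 - 3.830102×(-0.073842 - 0.120000)/(3.830102 - 4.184128)
       = -2.170964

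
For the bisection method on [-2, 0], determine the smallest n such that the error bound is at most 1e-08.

We need (b-a)/2^n ≤ 1e-08
(0 - (-2))/2^n ≤ 1e-08
2/2^n ≤ 1e-08
2^n ≥ 200000000
n ≥ log₂(200000000) = 27.58
n ≥ 28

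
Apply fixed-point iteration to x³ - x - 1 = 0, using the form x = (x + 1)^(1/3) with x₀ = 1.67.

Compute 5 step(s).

Equation: x³ - x - 1 = 0
Fixed-point form: x = (x + 1)^(1/3)
x₀ = 1.67

x_1 = g(1.670000) = 1.387300
x_2 = g(1.387300) = 1.336500
x_3 = g(1.336500) = 1.326952
x_4 = g(1.326952) = 1.325142
x_5 = g(1.325142) = 1.324799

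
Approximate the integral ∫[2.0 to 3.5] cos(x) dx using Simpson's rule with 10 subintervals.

f(x) = cos(x)
a = 2.0, b = 3.5, n = 10
h = (b - a)/n = 0.150000

Simpson's rule: (h/3)[f(x₀) + 4f(x₁) + 2f(x₂) + ... + f(xₙ)]

x_0 = 2.0000, f(x_0) = -0.416147, coefficient = 1
x_1 = 2.1500, f(x_1) = -0.547358, coefficient = 4
x_2 = 2.3000, f(x_2) = -0.666276, coefficient = 2
x_3 = 2.4500, f(x_3) = -0.770231, coefficient = 4
x_4 = 2.6000, f(x_4) = -0.856889, coefficient = 2
x_5 = 2.7500, f(x_5) = -0.924302, coefficient = 4
x_6 = 2.9000, f(x_6) = -0.970958, coefficient = 2
x_7 = 3.0500, f(x_7) = -0.995808, coefficient = 4
x_8 = 3.2000, f(x_8) = -0.998295, coefficient = 2
x_9 = 3.3500, f(x_9) = -0.978362, coefficient = 4
x_10 = 3.5000, f(x_10) = -0.936457, coefficient = 1

I ≈ (0.150000/3) × -25.201684 = -1.260084
Exact value: -1.260081
Error: 0.000004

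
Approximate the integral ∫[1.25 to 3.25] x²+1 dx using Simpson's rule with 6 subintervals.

f(x) = x²+1
a = 1.25, b = 3.25, n = 6
h = (b - a)/n = 0.333333

Simpson's rule: (h/3)[f(x₀) + 4f(x₁) + 2f(x₂) + ... + f(xₙ)]

x_0 = 1.2500, f(x_0) = 2.562500, coefficient = 1
x_1 = 1.5833, f(x_1) = 3.506944, coefficient = 4
x_2 = 1.9167, f(x_2) = 4.673611, coefficient = 2
x_3 = 2.2500, f(x_3) = 6.062500, coefficient = 4
x_4 = 2.5833, f(x_4) = 7.673611, coefficient = 2
x_5 = 2.9167, f(x_5) = 9.506944, coefficient = 4
x_6 = 3.2500, f(x_6) = 11.562500, coefficient = 1

I ≈ (0.333333/3) × 115.125000 = 12.791667
Exact value: 12.791667
Error: 0.000000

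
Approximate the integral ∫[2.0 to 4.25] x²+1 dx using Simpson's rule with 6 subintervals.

f(x) = x²+1
a = 2.0, b = 4.25, n = 6
h = (b - a)/n = 0.375000

Simpson's rule: (h/3)[f(x₀) + 4f(x₁) + 2f(x₂) + ... + f(xₙ)]

x_0 = 2.0000, f(x_0) = 5.000000, coefficient = 1
x_1 = 2.3750, f(x_1) = 6.640625, coefficient = 4
x_2 = 2.7500, f(x_2) = 8.562500, coefficient = 2
x_3 = 3.1250, f(x_3) = 10.765625, coefficient = 4
x_4 = 3.5000, f(x_4) = 13.250000, coefficient = 2
x_5 = 3.8750, f(x_5) = 16.015625, coefficient = 4
x_6 = 4.2500, f(x_6) = 19.062500, coefficient = 1

I ≈ (0.375000/3) × 201.375000 = 25.171875
Exact value: 25.171875
Error: 0.000000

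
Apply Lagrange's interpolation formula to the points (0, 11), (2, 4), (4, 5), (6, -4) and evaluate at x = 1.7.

Lagrange interpolation formula:
P(x) = Σ yᵢ × Lᵢ(x)
where Lᵢ(x) = Π_{j≠i} (x - xⱼ)/(xᵢ - xⱼ)

L_0(1.7) = (1.7 - 2)/(0 - 2) × (1.7 - 4)/(0 - 4) × (1.7 - 6)/(0 - 6) = 0.061813
L_1(1.7) = (1.7 - 0)/(2 - 0) × (1.7 - 4)/(2 - 4) × (1.7 - 6)/(2 - 6) = 1.050812
L_2(1.7) = (1.7 - 0)/(4 - 0) × (1.7 - 2)/(4 - 2) × (1.7 - 6)/(4 - 6) = -0.137063
L_3(1.7) = (1.7 - 0)/(6 - 0) × (1.7 - 2)/(6 - 2) × (1.7 - 4)/(6 - 4) = 0.024438

P(1.7) = 11×L_0(1.7) + 4×L_1(1.7) + 5×L_2(1.7) + (-4)×L_3(1.7)
P(1.7) = 4.100125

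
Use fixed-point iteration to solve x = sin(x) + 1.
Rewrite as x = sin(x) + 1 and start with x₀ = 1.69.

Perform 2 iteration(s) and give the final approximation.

Equation: x = sin(x) + 1
Fixed-point form: x = sin(x) + 1
x₀ = 1.69

x_1 = g(1.690000) = 1.992904
x_2 = g(1.992904) = 1.912228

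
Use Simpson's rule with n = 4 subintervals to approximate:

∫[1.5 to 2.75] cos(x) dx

f(x) = cos(x)
a = 1.5, b = 2.75, n = 4
h = (b - a)/n = 0.312500

Simpson's rule: (h/3)[f(x₀) + 4f(x₁) + 2f(x₂) + ... + f(xₙ)]

x_0 = 1.5000, f(x_0) = 0.070737, coefficient = 1
x_1 = 1.8125, f(x_1) = -0.239357, coefficient = 4
x_2 = 2.1250, f(x_2) = -0.526266, coefficient = 2
x_3 = 2.4375, f(x_3) = -0.762199, coefficient = 4
x_4 = 2.7500, f(x_4) = -0.924302, coefficient = 1

I ≈ (0.312500/3) × -5.912323 = -0.615867
Exact value: -0.615834
Error: 0.000033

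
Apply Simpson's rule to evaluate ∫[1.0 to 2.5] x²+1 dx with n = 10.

f(x) = x²+1
a = 1.0, b = 2.5, n = 10
h = (b - a)/n = 0.150000

Simpson's rule: (h/3)[f(x₀) + 4f(x₁) + 2f(x₂) + ... + f(xₙ)]

x_0 = 1.0000, f(x_0) = 2.000000, coefficient = 1
x_1 = 1.1500, f(x_1) = 2.322500, coefficient = 4
x_2 = 1.3000, f(x_2) = 2.690000, coefficient = 2
x_3 = 1.4500, f(x_3) = 3.102500, coefficient = 4
x_4 = 1.6000, f(x_4) = 3.560000, coefficient = 2
x_5 = 1.7500, f(x_5) = 4.062500, coefficient = 4
x_6 = 1.9000, f(x_6) = 4.610000, coefficient = 2
x_7 = 2.0500, f(x_7) = 5.202500, coefficient = 4
x_8 = 2.2000, f(x_8) = 5.840000, coefficient = 2
x_9 = 2.3500, f(x_9) = 6.522500, coefficient = 4
x_10 = 2.5000, f(x_10) = 7.250000, coefficient = 1

I ≈ (0.150000/3) × 127.500000 = 6.375000
Exact value: 6.375000
Error: 0.000000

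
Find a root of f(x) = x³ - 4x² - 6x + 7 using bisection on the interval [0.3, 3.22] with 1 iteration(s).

f(x) = x³ - 4x² - 6x + 7
Initial interval: [0.3, 3.22]

Iteration 1:
  c_1 = (0.300000 + 3.220000)/2 = 1.760000
  f(c_1) = f(1.760000) = -10.498624
  f(a) × f(c) < 0, new interval: [0.300000, 1.760000]

After 1 iteration(s), the approximation is c_1 = 1.760000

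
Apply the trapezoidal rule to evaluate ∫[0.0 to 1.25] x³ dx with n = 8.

f(x) = x³
a = 0.0, b = 1.25, n = 8
h = (b - a)/n = 0.156250

Trapezoidal rule: (h/2)[f(x₀) + 2f(x₁) + 2f(x₂) + ... + f(xₙ)]

x_0 = 0.0000, f(x_0) = 0.000000, coefficient = 1
x_1 = 0.1562, f(x_1) = 0.003815, coefficient = 2
x_2 = 0.3125, f(x_2) = 0.030518, coefficient = 2
x_3 = 0.4688, f(x_3) = 0.102997, coefficient = 2
x_4 = 0.6250, f(x_4) = 0.244141, coefficient = 2
x_5 = 0.7812, f(x_5) = 0.476837, coefficient = 2
x_6 = 0.9375, f(x_6) = 0.823975, coefficient = 2
x_7 = 1.0938, f(x_7) = 1.308441, coefficient = 2
x_8 = 1.2500, f(x_8) = 1.953125, coefficient = 1

I ≈ (0.156250/2) × 7.934570 = 0.619888
Exact value: 0.610352
Error: 0.009537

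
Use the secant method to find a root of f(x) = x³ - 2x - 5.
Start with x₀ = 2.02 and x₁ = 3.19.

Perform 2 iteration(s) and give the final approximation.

f(x) = x³ - 2x - 5
x₀ = 2.02, x₁ = 3.19

Secant formula: x_{n+1} = x_n - f(x_n)(x_n - x_{n-1})/(f(x_n) - f(x_{n-1}))

Iteration 1:
  f(2.020000) = -0.797592
  f(3.190000) = 21.081759
  x_2 = 3.190000 - 21.081759×(3.190000 - 2.020000)/(21.081759 - (-0.797592))
       = 2.062651
Iteration 2:
  f(3.190000) = 21.081759
  f(2.062651) = -0.349690
  x_3 = 2.062651 - (-0.349690)×(2.062651 - 3.190000)/(-0.349690 - 21.081759)
       = 2.081046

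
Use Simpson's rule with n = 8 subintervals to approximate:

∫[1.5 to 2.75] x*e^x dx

f(x) = x*e^x
a = 1.5, b = 2.75, n = 8
h = (b - a)/n = 0.156250

Simpson's rule: (h/3)[f(x₀) + 4f(x₁) + 2f(x₂) + ... + f(xₙ)]

x_0 = 1.5000, f(x_0) = 6.722534, coefficient = 1
x_1 = 1.6562, f(x_1) = 8.678130, coefficient = 4
x_2 = 1.8125, f(x_2) = 11.102909, coefficient = 2
x_3 = 1.9688, f(x_3) = 14.099634, coefficient = 4
x_4 = 2.1250, f(x_4) = 17.792407, coefficient = 2
x_5 = 2.2812, f(x_5) = 22.330948, coefficient = 4
x_6 = 2.4375, f(x_6) = 27.895710, coefficient = 2
x_7 = 2.5938, f(x_7) = 34.703991, coefficient = 4
x_8 = 2.7500, f(x_8) = 43.017238, coefficient = 1

I ≈ (0.156250/3) × 482.572636 = 25.133991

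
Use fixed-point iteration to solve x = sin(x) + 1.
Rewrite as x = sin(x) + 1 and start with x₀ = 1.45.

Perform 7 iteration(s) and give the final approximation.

Equation: x = sin(x) + 1
Fixed-point form: x = sin(x) + 1
x₀ = 1.45

x_1 = g(1.450000) = 1.992713
x_2 = g(1.992713) = 1.912306
x_3 = g(1.912306) = 1.942250
x_4 = g(1.942250) = 1.931801
x_5 = g(1.931801) = 1.935543
x_6 = g(1.935543) = 1.934214
x_7 = g(1.934214) = 1.934687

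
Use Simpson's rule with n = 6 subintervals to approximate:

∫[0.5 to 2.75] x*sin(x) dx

f(x) = x*sin(x)
a = 0.5, b = 2.75, n = 6
h = (b - a)/n = 0.375000

Simpson's rule: (h/3)[f(x₀) + 4f(x₁) + 2f(x₂) + ... + f(xₙ)]

x_0 = 0.5000, f(x_0) = 0.239713, coefficient = 1
x_1 = 0.8750, f(x_1) = 0.671601, coefficient = 4
x_2 = 1.2500, f(x_2) = 1.186231, coefficient = 2
x_3 = 1.6250, f(x_3) = 1.622613, coefficient = 4
x_4 = 2.0000, f(x_4) = 1.818595, coefficient = 2
x_5 = 2.3750, f(x_5) = 1.647502, coefficient = 4
x_6 = 2.7500, f(x_6) = 1.049568, coefficient = 1

I ≈ (0.375000/3) × 23.065796 = 2.883224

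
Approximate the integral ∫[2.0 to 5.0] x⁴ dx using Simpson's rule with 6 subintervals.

f(x) = x⁴
a = 2.0, b = 5.0, n = 6
h = (b - a)/n = 0.500000

Simpson's rule: (h/3)[f(x₀) + 4f(x₁) + 2f(x₂) + ... + f(xₙ)]

x_0 = 2.0000, f(x_0) = 16.000000, coefficient = 1
x_1 = 2.5000, f(x_1) = 39.062500, coefficient = 4
x_2 = 3.0000, f(x_2) = 81.000000, coefficient = 2
x_3 = 3.5000, f(x_3) = 150.062500, coefficient = 4
x_4 = 4.0000, f(x_4) = 256.000000, coefficient = 2
x_5 = 4.5000, f(x_5) = 410.062500, coefficient = 4
x_6 = 5.0000, f(x_6) = 625.000000, coefficient = 1

I ≈ (0.500000/3) × 3711.750000 = 618.625000
Exact value: 618.600000
Error: 0.025000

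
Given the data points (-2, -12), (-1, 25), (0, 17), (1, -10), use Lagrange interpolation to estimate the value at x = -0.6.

Lagrange interpolation formula:
P(x) = Σ yᵢ × Lᵢ(x)
where Lᵢ(x) = Π_{j≠i} (x - xⱼ)/(xᵢ - xⱼ)

L_0(-0.6) = (-0.6 - (-1))/(-2 - (-1)) × (-0.6 - 0)/(-2 - 0) × (-0.6 - 1)/(-2 - 1) = -0.064000
L_1(-0.6) = (-0.6 - (-2))/(-1 - (-2)) × (-0.6 - 0)/(-1 - 0) × (-0.6 - 1)/(-1 - 1) = 0.672000
L_2(-0.6) = (-0.6 - (-2))/(0 - (-2)) × (-0.6 - (-1))/(0 - (-1)) × (-0.6 - 1)/(0 - 1) = 0.448000
L_3(-0.6) = (-0.6 - (-2))/(1 - (-2)) × (-0.6 - (-1))/(1 - (-1)) × (-0.6 - 0)/(1 - 0) = -0.056000

P(-0.6) = (-12)×L_0(-0.6) + 25×L_1(-0.6) + 17×L_2(-0.6) + (-10)×L_3(-0.6)
P(-0.6) = 25.744000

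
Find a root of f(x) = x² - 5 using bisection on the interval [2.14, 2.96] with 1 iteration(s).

f(x) = x² - 5
Initial interval: [2.14, 2.96]

Iteration 1:
  c_1 = (2.140000 + 2.960000)/2 = 2.550000
  f(c_1) = f(2.550000) = 1.502500
  f(a) × f(c) < 0, new interval: [2.140000, 2.550000]

After 1 iteration(s), the approximation is c_1 = 2.550000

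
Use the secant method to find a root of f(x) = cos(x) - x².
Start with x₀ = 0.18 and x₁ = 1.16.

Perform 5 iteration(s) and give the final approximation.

f(x) = cos(x) - x²
x₀ = 0.18, x₁ = 1.16

Secant formula: x_{n+1} = x_n - f(x_n)(x_n - x_{n-1})/(f(x_n) - f(x_{n-1}))

Iteration 1:
  f(0.180000) = 0.951444
  f(1.160000) = -0.946260
  x_2 = 1.160000 - (-0.946260)×(1.160000 - 0.180000)/(-0.946260 - 0.951444)
       = 0.671338
Iteration 2:
  f(1.160000) = -0.946260
  f(0.671338) = 0.332295
  x_3 = 0.671338 - 0.332295×(0.671338 - 1.160000)/(0.332295 - (-0.946260))
       = 0.798341
Iteration 3:
  f(0.671338) = 0.332295
  f(0.798341) = 0.060548
  x_4 = 0.798341 - 0.060548×(0.798341 - 0.671338)/(0.060548 - 0.332295)
       = 0.826638
Iteration 4:
  f(0.798341) = 0.060548
  f(0.826638) = -0.005978
  x_5 = 0.826638 - (-0.005978)×(0.826638 - 0.798341)/(-0.005978 - 0.060548)
       = 0.824095
Iteration 5:
  f(0.826638) = -0.005978
  f(0.824095) = 0.000088
  x_6 = 0.824095 - 0.000088×(0.824095 - 0.826638)/(0.000088 - (-0.005978))
       = 0.824132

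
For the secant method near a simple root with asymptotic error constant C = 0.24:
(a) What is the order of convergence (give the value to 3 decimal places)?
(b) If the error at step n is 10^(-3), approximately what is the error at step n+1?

(a) Secant method has superlinear convergence with order φ = (1+√5)/2 ≈ 1.618.
    This means |e_{n+1}| ≈ C|e_n|^1.618.

(b) With |e_n| = 10^(-3) and C = 0.24:
    |e_{n+1}| ≈ 0.24 × (10^(-3))^1.618 = 0.24 × 10^(-4.85)

(a) ≈ 1.618 (golden ratio); (b) |e_{n+1}| ≈ 3.358e-06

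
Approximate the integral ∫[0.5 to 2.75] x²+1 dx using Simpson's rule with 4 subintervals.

f(x) = x²+1
a = 0.5, b = 2.75, n = 4
h = (b - a)/n = 0.562500

Simpson's rule: (h/3)[f(x₀) + 4f(x₁) + 2f(x₂) + ... + f(xₙ)]

x_0 = 0.5000, f(x_0) = 1.250000, coefficient = 1
x_1 = 1.0625, f(x_1) = 2.128906, coefficient = 4
x_2 = 1.6250, f(x_2) = 3.640625, coefficient = 2
x_3 = 2.1875, f(x_3) = 5.785156, coefficient = 4
x_4 = 2.7500, f(x_4) = 8.562500, coefficient = 1

I ≈ (0.562500/3) × 48.750000 = 9.140625
Exact value: 9.140625
Error: 0.000000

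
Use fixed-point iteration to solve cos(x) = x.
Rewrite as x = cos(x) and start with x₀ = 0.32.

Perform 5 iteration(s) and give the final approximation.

Equation: cos(x) = x
Fixed-point form: x = cos(x)
x₀ = 0.32

x_1 = g(0.320000) = 0.949235
x_2 = g(0.949235) = 0.582305
x_3 = g(0.582305) = 0.835197
x_4 = g(0.835197) = 0.671031
x_5 = g(0.671031) = 0.783181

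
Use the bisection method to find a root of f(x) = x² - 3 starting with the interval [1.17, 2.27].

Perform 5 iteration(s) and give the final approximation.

f(x) = x² - 3
Initial interval: [1.17, 2.27]

Iteration 1:
  c_1 = (1.170000 + 2.270000)/2 = 1.720000
  f(c_1) = f(1.720000) = -0.041600
  f(a) × f(c) ≥ 0, new interval: [1.720000, 2.270000]
Iteration 2:
  c_2 = (1.720000 + 2.270000)/2 = 1.995000
  f(c_2) = f(1.995000) = 0.980025
  f(a) × f(c) < 0, new interval: [1.720000, 1.995000]
Iteration 3:
  c_3 = (1.720000 + 1.995000)/2 = 1.857500
  f(c_3) = f(1.857500) = 0.450306
  f(a) × f(c) < 0, new interval: [1.720000, 1.857500]
Iteration 4:
  c_4 = (1.720000 + 1.857500)/2 = 1.788750
  f(c_4) = f(1.788750) = 0.199627
  f(a) × f(c) < 0, new interval: [1.720000, 1.788750]
Iteration 5:
  c_5 = (1.720000 + 1.788750)/2 = 1.754375
  f(c_5) = f(1.754375) = 0.077832
  f(a) × f(c) < 0, new interval: [1.720000, 1.754375]

After 5 iteration(s), the approximation is c_5 = 1.754375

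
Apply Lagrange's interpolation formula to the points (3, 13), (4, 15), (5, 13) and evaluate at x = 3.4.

Lagrange interpolation formula:
P(x) = Σ yᵢ × Lᵢ(x)
where Lᵢ(x) = Π_{j≠i} (x - xⱼ)/(xᵢ - xⱼ)

L_0(3.4) = (3.4 - 4)/(3 - 4) × (3.4 - 5)/(3 - 5) = 0.480000
L_1(3.4) = (3.4 - 3)/(4 - 3) × (3.4 - 5)/(4 - 5) = 0.640000
L_2(3.4) = (3.4 - 3)/(5 - 3) × (3.4 - 4)/(5 - 4) = -0.120000

P(3.4) = 13×L_0(3.4) + 15×L_1(3.4) + 13×L_2(3.4)
P(3.4) = 14.280000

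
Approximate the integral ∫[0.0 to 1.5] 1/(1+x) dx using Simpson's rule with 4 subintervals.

f(x) = 1/(1+x)
a = 0.0, b = 1.5, n = 4
h = (b - a)/n = 0.375000

Simpson's rule: (h/3)[f(x₀) + 4f(x₁) + 2f(x₂) + ... + f(xₙ)]

x_0 = 0.0000, f(x_0) = 1.000000, coefficient = 1
x_1 = 0.3750, f(x_1) = 0.727273, coefficient = 4
x_2 = 0.7500, f(x_2) = 0.571429, coefficient = 2
x_3 = 1.1250, f(x_3) = 0.470588, coefficient = 4
x_4 = 1.5000, f(x_4) = 0.400000, coefficient = 1

I ≈ (0.375000/3) × 7.334301 = 0.916788
Exact value: 0.916291
Error: 0.000497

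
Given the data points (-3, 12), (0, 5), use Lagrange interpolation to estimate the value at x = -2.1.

Lagrange interpolation formula:
P(x) = Σ yᵢ × Lᵢ(x)
where Lᵢ(x) = Π_{j≠i} (x - xⱼ)/(xᵢ - xⱼ)

L_0(-2.1) = (-2.1 - 0)/(-3 - 0) = 0.700000
L_1(-2.1) = (-2.1 - (-3))/(0 - (-3)) = 0.300000

P(-2.1) = 12×L_0(-2.1) + 5×L_1(-2.1)
P(-2.1) = 9.900000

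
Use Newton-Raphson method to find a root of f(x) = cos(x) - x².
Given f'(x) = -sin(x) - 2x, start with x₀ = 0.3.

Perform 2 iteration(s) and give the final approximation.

f(x) = cos(x) - x²
f'(x) = -sin(x) - 2x
x₀ = 0.3

Newton-Raphson formula: x_{n+1} = x_n - f(x_n)/f'(x_n)

Iteration 1:
  f(0.300000) = 0.865336
  f'(0.300000) = -0.895520
  x_1 = 0.300000 - 0.865336/(-0.895520) = 1.266295
Iteration 2:
  f(1.266295) = -1.303685
  f'(1.266295) = -3.486586
  x_2 = 1.266295 - (-1.303685)/(-3.486586) = 0.892380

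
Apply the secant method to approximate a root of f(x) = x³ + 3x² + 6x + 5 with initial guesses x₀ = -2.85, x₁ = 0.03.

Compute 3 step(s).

f(x) = x³ + 3x² + 6x + 5
x₀ = -2.85, x₁ = 0.03

Secant formula: x_{n+1} = x_n - f(x_n)(x_n - x_{n-1})/(f(x_n) - f(x_{n-1}))

Iteration 1:
  f(-2.850000) = -10.881625
  f(0.030000) = 5.182727
  x_2 = 0.030000 - 5.182727×(0.030000 - (-2.850000))/(5.182727 - (-10.881625))
       = -0.899154
Iteration 2:
  f(0.030000) = 5.182727
  f(-0.899154) = 1.303564
  x_3 = -0.899154 - 1.303564×(-0.899154 - 0.030000)/(1.303564 - 5.182727)
       = -1.211389
Iteration 3:
  f(-0.899154) = 1.303564
  f(-1.211389) = 0.356387
  x_4 = -1.211389 - 0.356387×(-1.211389 - (-0.899154))/(0.356387 - 1.303564)
       = -1.328871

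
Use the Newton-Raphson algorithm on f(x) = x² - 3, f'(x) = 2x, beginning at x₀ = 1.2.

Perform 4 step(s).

f(x) = x² - 3
f'(x) = 2x
x₀ = 1.2

Newton-Raphson formula: x_{n+1} = x_n - f(x_n)/f'(x_n)

Iteration 1:
  f(1.200000) = -1.560000
  f'(1.200000) = 2.400000
  x_1 = 1.200000 - (-1.560000)/2.400000 = 1.850000
Iteration 2:
  f(1.850000) = 0.422500
  f'(1.850000) = 3.700000
  x_2 = 1.850000 - 0.422500/3.700000 = 1.735811
Iteration 3:
  f(1.735811) = 0.013039
  f'(1.735811) = 3.471622
  x_3 = 1.735811 - 0.013039/3.471622 = 1.732055
Iteration 4:
  f(1.732055) = 0.000014
  f'(1.732055) = 3.464110
  x_4 = 1.732055 - 0.000014/3.464110 = 1.732051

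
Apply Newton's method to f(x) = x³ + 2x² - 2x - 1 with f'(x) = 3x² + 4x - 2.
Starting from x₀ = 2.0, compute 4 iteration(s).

f(x) = x³ + 2x² - 2x - 1
f'(x) = 3x² + 4x - 2
x₀ = 2.0

Newton-Raphson formula: x_{n+1} = x_n - f(x_n)/f'(x_n)

Iteration 1:
  f(2.000000) = 11.000000
  f'(2.000000) = 18.000000
  x_1 = 2.000000 - 11.000000/18.000000 = 1.388889
Iteration 2:
  f(1.388889) = 2.759431
  f'(1.388889) = 9.342593
  x_2 = 1.388889 - 2.759431/9.342593 = 1.093529
Iteration 3:
  f(1.093529) = 0.512199
  f'(1.093529) = 5.961529
  x_3 = 1.093529 - 0.512199/5.961529 = 1.007611
Iteration 4:
  f(1.007611) = 0.038346
  f'(1.007611) = 5.076286
  x_4 = 1.007611 - 0.038346/5.076286 = 1.000057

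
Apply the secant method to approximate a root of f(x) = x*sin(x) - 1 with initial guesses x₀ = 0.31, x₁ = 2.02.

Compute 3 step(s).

f(x) = x*sin(x) - 1
x₀ = 0.31, x₁ = 2.02

Secant formula: x_{n+1} = x_n - f(x_n)(x_n - x_{n-1})/(f(x_n) - f(x_{n-1}))

Iteration 1:
  f(0.310000) = -0.905432
  f(2.020000) = 0.819602
  x_2 = 2.020000 - 0.819602×(2.020000 - 0.310000)/(0.819602 - (-0.905432))
       = 1.207541
Iteration 2:
  f(2.020000) = 0.819602
  f(1.207541) = 0.128743
  x_3 = 1.207541 - 0.128743×(1.207541 - 2.020000)/(0.128743 - 0.819602)
       = 1.056138
Iteration 3:
  f(1.207541) = 0.128743
  f(1.056138) = -0.080673
  x_4 = 1.056138 - (-0.080673)×(1.056138 - 1.207541)/(-0.080673 - 0.128743)
       = 1.114463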